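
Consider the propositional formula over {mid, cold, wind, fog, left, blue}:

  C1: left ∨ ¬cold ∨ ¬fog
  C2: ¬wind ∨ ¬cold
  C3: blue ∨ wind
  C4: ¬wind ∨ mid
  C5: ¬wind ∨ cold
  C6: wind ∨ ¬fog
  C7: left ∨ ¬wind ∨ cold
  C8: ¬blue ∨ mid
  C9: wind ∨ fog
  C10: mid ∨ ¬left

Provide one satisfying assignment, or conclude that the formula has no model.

UNSATISFIABLE

Suppose wind = False.
Unit clause (blue) forces blue = True.
Unit clause (¬fog) forces fog = False.
That conflicts with the unit clause (fog).
So wind must be the other value — set wind = True.
Unit clause (¬cold) forces cold = False.
That conflicts with the unit clause (cold).
Neither wind = True nor wind = False works.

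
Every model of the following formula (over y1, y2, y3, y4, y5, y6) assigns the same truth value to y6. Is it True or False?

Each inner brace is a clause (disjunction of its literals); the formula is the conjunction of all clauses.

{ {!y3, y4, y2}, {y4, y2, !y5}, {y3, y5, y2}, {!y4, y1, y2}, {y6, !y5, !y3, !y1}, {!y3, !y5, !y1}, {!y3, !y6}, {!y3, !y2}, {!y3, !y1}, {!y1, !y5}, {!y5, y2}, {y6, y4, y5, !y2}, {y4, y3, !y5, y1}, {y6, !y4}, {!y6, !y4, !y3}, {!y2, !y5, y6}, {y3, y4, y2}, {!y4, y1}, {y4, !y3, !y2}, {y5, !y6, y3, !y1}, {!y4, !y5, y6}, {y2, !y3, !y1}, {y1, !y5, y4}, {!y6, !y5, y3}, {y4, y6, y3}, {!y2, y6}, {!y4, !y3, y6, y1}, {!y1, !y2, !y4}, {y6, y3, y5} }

Suppose y6 = false.
(!y4) alone gives y4 = false.
(y3) alone gives y3 = true.
(y2) alone gives y2 = true.
But (!y2) is also a unit clause — contradiction.
So every satisfying assignment has y6 = True.

True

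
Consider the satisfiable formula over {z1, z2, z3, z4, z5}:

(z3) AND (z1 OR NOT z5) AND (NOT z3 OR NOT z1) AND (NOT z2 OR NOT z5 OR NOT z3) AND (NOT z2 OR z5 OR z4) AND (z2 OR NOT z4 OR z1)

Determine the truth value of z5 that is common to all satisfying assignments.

False

Suppose z5 = true.
From the singleton clause (z3), z3 = true.
From the singleton clause (z1), z1 = true.
That conflicts with the unit clause (NOT z1).
So every satisfying assignment has z5 = False.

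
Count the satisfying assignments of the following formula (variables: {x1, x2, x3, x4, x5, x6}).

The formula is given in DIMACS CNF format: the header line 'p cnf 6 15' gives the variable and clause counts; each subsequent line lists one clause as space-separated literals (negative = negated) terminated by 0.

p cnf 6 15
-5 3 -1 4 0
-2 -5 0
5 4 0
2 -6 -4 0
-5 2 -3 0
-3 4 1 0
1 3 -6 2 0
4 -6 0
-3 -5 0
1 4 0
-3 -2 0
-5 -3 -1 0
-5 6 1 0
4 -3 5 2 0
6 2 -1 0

There are 2^6 = 64 truth assignments over (x1, x2, x3, x4, x5, x6).
Split on x3. With x3 = True, the clauses containing x3 are satisfied and ¬x3 drops from the rest; 1 of the 2^5 = 32 assignments to the other variables satisfy what remains.
With x3 = False, by the same count on the reduced clause set, 5 assignments work.
Total: 1 + 5 = 6.

6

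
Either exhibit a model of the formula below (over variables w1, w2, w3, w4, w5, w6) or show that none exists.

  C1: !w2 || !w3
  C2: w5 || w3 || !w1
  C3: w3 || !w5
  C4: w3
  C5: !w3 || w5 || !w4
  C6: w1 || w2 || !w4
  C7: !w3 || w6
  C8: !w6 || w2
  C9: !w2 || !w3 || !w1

Unit clause (w3) forces w3 = true.
Unit clause (!w2) forces w2 = false.
Unit clause (w6) forces w6 = true.
Now (!w6) is unsatisfied and unit — conflict.

UNSATISFIABLE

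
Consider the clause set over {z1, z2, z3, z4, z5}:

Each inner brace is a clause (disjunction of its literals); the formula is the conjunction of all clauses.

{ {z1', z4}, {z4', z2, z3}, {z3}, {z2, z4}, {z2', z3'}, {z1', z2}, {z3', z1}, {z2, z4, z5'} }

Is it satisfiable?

No, unsatisfiable

Unit clause (z3) forces z3 = 1.
Unit clause (z2') forces z2 = 0.
Unit clause (z4) forces z4 = 1.
Unit clause (z1') forces z1 = 0.
Now (z1) is unsatisfied and unit — conflict.
No assignment satisfies every clause.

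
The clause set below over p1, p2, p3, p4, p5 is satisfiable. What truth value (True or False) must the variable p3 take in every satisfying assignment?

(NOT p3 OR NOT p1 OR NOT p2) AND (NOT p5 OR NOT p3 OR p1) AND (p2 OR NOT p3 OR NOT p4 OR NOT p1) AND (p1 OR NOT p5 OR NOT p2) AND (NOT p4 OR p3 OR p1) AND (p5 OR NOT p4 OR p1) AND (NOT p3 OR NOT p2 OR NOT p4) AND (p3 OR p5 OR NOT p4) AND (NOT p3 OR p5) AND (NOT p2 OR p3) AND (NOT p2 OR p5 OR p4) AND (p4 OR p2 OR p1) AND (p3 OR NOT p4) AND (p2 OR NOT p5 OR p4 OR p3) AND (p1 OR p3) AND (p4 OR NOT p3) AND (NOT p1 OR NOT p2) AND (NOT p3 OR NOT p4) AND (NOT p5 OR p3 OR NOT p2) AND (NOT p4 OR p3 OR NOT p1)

Suppose p3 = true.
The clause (p5) is unit, so p5 = true.
The clause (p1) is unit, so p1 = true.
The clause (NOT p2) is unit, so p2 = false.
The clause (NOT p4) is unit, so p4 = false.
That conflicts with the unit clause (p4).
So every satisfying assignment has p3 = False.

False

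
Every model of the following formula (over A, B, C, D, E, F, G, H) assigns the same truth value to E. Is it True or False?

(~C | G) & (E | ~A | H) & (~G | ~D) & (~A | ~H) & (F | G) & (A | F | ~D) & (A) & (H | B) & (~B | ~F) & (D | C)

True

Suppose E = 0.
From the singleton clause (A), A = 1.
From the singleton clause (H), H = 1.
That conflicts with the unit clause (~H).
So every satisfying assignment has E = True.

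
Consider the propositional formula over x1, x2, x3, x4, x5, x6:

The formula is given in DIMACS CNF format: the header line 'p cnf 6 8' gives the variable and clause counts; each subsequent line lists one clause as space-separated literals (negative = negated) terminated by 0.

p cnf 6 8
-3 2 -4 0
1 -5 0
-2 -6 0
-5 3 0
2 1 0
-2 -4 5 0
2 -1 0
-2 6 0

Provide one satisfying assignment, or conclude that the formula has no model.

UNSATISFIABLE

Case x1 = True:
Unit clause (x2) forces x2 = True.
Unit clause (¬x6) forces x6 = False.
Now (x6) is unsatisfied and unit — conflict.
That branch fails; take x1 = False instead.
Unit clause (¬x5) forces x5 = False.
Unit clause (x2) forces x2 = True.
Unit clause (¬x6) forces x6 = False.
Now (x6) is unsatisfied and unit — conflict.
Both values of x1 lead to a conflict.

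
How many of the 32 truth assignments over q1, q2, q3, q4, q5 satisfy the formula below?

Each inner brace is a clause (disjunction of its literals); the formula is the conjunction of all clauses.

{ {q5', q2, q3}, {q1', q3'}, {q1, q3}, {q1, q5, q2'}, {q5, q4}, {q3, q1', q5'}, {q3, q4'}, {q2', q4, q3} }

There are 2^5 = 32 truth assignments over (q1, q2, q3, q4, q5).
Split on q3. With q3 = 1, the clauses containing q3 are satisfied and q3' drops from the rest; 5 of the 2^4 = 16 assignments to the other variables satisfy what remains.
With q3 = 0, by the same count on the reduced clause set, 0 assignments work.
(One model: q1=F, q2=F, q3=T, q4=F, q5=T.)
Total: 5 + 0 = 5.

5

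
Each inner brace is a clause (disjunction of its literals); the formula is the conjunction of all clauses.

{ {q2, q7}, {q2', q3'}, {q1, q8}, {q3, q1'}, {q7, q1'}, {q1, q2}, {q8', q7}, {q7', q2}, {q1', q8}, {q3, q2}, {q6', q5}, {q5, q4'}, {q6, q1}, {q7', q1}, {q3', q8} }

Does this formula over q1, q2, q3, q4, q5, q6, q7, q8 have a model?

Branch on q2: set q2 = 1.
The clause (q3') is unit, so q3 = 0.
The clause (q1') is unit, so q1 = 0.
The clause (q8) is unit, so q8 = 1.
The clause (q7) is unit, so q7 = 1.
That conflicts with the unit clause (q7').
So q2 must be the other value — set q2 = 0.
The clause (q7) is unit, so q7 = 1.
That conflicts with the unit clause (q7').
Either choice for q2 ends in contradiction.
No assignment satisfies every clause.

No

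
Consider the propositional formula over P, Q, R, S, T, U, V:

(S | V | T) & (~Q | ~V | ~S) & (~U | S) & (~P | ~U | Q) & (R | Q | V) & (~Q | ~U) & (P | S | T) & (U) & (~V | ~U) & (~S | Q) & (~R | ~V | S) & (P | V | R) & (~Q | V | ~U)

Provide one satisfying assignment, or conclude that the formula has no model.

From the singleton clause (U), U = 1.
From the singleton clause (S), S = 1.
From the singleton clause (~Q), Q = 0.
But (Q) is also a unit clause — contradiction.

UNSATISFIABLE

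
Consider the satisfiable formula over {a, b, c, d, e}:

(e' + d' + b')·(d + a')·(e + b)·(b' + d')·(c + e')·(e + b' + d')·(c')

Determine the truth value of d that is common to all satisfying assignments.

Suppose d = 1.
(b') alone gives b = 0.
(e) alone gives e = 1.
(c) alone gives c = 1.
Now (c') is unsatisfied and unit — conflict.
So every satisfying assignment has d = False.

False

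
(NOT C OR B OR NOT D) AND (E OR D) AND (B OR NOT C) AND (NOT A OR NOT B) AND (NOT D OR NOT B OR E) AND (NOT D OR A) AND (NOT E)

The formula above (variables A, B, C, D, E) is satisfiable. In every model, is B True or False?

False

Suppose B = true.
The clause (NOT A) is unit, so A = false.
The clause (NOT D) is unit, so D = false.
The clause (E) is unit, so E = true.
But (NOT E) is also a unit clause — contradiction.
So every satisfying assignment has B = False.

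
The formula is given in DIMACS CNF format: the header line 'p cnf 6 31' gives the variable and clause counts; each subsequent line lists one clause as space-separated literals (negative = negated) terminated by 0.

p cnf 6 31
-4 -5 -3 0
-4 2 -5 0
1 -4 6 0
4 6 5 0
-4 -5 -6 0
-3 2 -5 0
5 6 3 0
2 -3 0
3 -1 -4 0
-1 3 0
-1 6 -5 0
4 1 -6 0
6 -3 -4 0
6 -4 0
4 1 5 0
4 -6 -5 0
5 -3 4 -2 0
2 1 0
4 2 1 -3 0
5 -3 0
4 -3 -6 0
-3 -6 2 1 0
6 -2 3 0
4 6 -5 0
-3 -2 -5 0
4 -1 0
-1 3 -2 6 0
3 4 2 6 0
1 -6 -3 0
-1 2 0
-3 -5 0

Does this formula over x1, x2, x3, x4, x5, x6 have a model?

Yes, satisfiable

Try x2 = True.
Try x1 = False.
Try x4 = True.
The clause (x6) is unit, so x6 = True.
The clause (¬x5) is unit, so x5 = False.
The clause (¬x3) is unit, so x3 = False.
This assignment satisfies each clause.
A satisfying assignment: x1 ↦ False; x2 ↦ True; x3 ↦ False; x4 ↦ True; x5 ↦ False; x6 ↦ True.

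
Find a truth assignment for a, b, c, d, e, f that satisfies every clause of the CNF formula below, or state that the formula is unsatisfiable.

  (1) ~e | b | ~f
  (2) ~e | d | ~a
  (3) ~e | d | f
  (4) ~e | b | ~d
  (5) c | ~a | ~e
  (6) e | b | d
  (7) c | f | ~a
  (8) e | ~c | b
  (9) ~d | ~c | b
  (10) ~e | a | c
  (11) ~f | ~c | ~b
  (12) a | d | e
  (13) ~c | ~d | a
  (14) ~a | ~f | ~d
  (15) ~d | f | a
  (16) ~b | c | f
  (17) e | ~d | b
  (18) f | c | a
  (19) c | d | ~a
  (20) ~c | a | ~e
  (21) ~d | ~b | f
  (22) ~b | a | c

a=1; b=1; c=1; d=0; e=0; f=0

Case e = 0:
Case b = 1:
Case f = 0:
From the singleton clause (c), c = 1.
From the singleton clause (~d), d = 0.
From the singleton clause (a), a = 1.
This assignment satisfies each clause.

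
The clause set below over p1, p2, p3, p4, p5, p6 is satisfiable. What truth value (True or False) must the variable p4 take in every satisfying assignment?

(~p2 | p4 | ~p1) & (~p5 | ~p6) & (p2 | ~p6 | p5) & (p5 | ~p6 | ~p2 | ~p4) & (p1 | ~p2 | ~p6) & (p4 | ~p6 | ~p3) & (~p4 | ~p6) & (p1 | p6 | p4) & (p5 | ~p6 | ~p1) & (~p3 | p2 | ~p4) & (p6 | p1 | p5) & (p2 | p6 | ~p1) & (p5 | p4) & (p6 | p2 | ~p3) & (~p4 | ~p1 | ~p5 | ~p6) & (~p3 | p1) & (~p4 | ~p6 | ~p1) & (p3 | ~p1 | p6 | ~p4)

True

Suppose p4 = 0.
The clause (p5) is unit, so p5 = 1.
The clause (~p6) is unit, so p6 = 0.
The clause (p1) is unit, so p1 = 1.
The clause (~p2) is unit, so p2 = 0.
But (p2) is also a unit clause — contradiction.
So every satisfying assignment has p4 = True.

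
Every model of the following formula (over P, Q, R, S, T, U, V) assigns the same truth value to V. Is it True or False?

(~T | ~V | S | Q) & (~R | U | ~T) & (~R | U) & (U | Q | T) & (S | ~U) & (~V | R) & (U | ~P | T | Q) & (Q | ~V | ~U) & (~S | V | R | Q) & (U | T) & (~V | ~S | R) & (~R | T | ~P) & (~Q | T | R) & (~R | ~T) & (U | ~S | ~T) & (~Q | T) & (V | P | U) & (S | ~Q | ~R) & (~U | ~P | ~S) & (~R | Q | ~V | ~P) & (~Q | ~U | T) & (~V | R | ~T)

False

Suppose V = 1.
From the singleton clause (R), R = 1.
From the singleton clause (U), U = 1.
From the singleton clause (S), S = 1.
From the singleton clause (Q), Q = 1.
From the singleton clause (~T), T = 0.
Now (T) is unsatisfied and unit — conflict.
So every satisfying assignment has V = False.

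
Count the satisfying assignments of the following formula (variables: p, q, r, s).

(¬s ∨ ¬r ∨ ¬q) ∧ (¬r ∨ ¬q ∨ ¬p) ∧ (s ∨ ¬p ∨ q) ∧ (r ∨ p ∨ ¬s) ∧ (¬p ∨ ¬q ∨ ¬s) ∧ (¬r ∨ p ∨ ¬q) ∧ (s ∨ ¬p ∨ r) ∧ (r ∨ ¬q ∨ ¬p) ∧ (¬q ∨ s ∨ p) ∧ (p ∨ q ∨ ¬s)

4

There are 2^4 = 16 truth assignments over (p, q, r, s).
Check each against the 10 clauses (columns in the order p, q, r, s):
  F F F F  ✓ satisfies all
  F F F T  ✗ fails (r ∨ p ∨ ¬s)
  F F T F  ✓ satisfies all
  F F T T  ✗ fails (p ∨ q ∨ ¬s)
  F T F F  ✗ fails (¬q ∨ s ∨ p)
  F T F T  ✗ fails (r ∨ p ∨ ¬s)
  F T T F  ✗ fails (¬r ∨ p ∨ ¬q)
  F T T T  ✗ fails (¬s ∨ ¬r ∨ ¬q)
  T F F F  ✗ fails (s ∨ ¬p ∨ q)
  T F F T  ✓ satisfies all
  T F T F  ✗ fails (s ∨ ¬p ∨ q)
  T F T T  ✓ satisfies all
  T T F F  ✗ fails (s ∨ ¬p ∨ r)
  T T F T  ✗ fails (¬p ∨ ¬q ∨ ¬s)
  T T T F  ✗ fails (¬r ∨ ¬q ∨ ¬p)
  T T T T  ✗ fails (¬s ∨ ¬r ∨ ¬q)
4 of the 16 rows are models.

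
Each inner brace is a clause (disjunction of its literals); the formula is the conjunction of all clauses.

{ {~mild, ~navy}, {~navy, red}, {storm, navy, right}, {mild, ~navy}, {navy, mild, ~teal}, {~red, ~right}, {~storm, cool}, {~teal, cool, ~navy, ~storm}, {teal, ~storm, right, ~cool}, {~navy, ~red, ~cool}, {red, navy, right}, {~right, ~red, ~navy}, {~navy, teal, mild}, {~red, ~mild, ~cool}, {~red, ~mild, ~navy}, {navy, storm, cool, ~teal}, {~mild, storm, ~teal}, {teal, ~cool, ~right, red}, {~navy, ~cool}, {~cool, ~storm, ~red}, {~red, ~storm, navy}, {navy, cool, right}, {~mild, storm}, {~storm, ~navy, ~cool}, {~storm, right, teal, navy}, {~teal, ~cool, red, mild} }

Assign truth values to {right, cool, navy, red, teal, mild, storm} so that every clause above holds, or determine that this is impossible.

Case mild = 1:
Unit clause (~navy) forces navy = 0.
Unit clause (storm) forces storm = 1.
Unit clause (cool) forces cool = 1.
Unit clause (~red) forces red = 0.
Unit clause (right) forces right = 1.
Unit clause (teal) forces teal = 1.
Every clause now holds.

right ↦ 1,  cool ↦ 1,  navy ↦ 0,  red ↦ 0,  teal ↦ 1,  mild ↦ 1,  storm ↦ 1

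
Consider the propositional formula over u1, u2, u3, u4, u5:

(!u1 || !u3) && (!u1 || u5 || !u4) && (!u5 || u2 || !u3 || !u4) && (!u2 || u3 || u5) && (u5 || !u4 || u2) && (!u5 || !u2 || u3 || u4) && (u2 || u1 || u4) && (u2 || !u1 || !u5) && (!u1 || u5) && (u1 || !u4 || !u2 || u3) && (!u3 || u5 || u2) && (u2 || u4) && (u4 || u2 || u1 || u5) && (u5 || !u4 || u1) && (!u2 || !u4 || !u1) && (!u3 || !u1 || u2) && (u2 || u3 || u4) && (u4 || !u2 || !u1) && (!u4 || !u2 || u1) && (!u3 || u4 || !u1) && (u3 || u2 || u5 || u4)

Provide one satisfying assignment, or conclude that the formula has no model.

Branch on u1: set u1 = false.
Branch on u2: set u2 = true.
From the singleton clause (!u4), u4 = false.
Branch on u3: set u3 = true.
Every clause is now satisfied; u5 is unconstrained.

u1 ↦ false, u2 ↦ true, u3 ↦ true, u4 ↦ false, u5 ↦ false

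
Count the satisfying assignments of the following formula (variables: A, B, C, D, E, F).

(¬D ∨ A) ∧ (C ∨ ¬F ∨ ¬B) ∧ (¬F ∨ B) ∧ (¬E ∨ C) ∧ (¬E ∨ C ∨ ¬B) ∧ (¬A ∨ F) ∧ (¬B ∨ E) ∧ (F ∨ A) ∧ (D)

1

There are 2^6 = 64 truth assignments over (A, B, C, D, E, F).
Split on B. With B = True, the clauses containing B are satisfied and ¬B drops from the rest; 1 of the 2^5 = 32 assignments to the other variables satisfy what remains.
With B = False, by the same count on the reduced clause set, 0 assignments work.
Total: 1 + 0 = 1.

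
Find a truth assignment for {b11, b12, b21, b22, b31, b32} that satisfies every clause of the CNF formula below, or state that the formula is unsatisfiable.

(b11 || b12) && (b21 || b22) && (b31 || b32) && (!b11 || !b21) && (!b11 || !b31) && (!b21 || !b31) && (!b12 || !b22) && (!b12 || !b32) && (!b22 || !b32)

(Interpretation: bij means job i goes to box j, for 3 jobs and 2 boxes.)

UNSATISFIABLE

Suppose b11 = true.
The clause (!b21) is unit, so b21 = false.
The clause (b22) is unit, so b22 = true.
The clause (!b31) is unit, so b31 = false.
The clause (b32) is unit, so b32 = true.
That conflicts with the unit clause (!b32).
Backtrack on b11: now try b11 = false.
The clause (b12) is unit, so b12 = true.
The clause (!b22) is unit, so b22 = false.
The clause (b21) is unit, so b21 = true.
The clause (!b31) is unit, so b31 = false.
The clause (b32) is unit, so b32 = true.
That conflicts with the unit clause (!b32).
Either choice for b11 ends in contradiction.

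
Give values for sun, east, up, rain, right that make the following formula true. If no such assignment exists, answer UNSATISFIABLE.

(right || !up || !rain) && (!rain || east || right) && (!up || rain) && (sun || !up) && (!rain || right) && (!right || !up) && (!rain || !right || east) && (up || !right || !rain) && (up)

From the singleton clause (up), up = true.
From the singleton clause (rain), rain = true.
From the singleton clause (right), right = true.
Now (!right) is unsatisfied and unit — conflict.

UNSATISFIABLE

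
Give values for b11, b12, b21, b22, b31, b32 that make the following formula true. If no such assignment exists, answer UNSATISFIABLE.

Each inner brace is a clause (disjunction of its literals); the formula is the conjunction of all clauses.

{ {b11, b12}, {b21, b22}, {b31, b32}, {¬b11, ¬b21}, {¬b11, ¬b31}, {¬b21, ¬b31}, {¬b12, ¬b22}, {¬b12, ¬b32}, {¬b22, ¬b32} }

UNSATISFIABLE

Case b11 = True:
The clause (¬b21) is unit, so b21 = False.
The clause (b22) is unit, so b22 = True.
The clause (¬b31) is unit, so b31 = False.
The clause (b32) is unit, so b32 = True.
But (¬b32) is also a unit clause — contradiction.
Undo b11 and try b11 = False.
The clause (b12) is unit, so b12 = True.
The clause (¬b22) is unit, so b22 = False.
The clause (b21) is unit, so b21 = True.
The clause (¬b31) is unit, so b31 = False.
The clause (b32) is unit, so b32 = True.
But (¬b32) is also a unit clause — contradiction.
Neither b11 = True nor b11 = False works.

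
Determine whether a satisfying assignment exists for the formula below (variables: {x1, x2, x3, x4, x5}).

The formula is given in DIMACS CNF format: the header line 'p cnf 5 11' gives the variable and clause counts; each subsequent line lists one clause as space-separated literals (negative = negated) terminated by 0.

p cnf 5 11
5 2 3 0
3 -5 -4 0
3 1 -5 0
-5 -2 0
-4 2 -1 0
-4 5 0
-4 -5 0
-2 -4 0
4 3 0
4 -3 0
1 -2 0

No, unsatisfiable

Suppose x5 = False.
(¬x4) alone gives x4 = False.
(x3) alone gives x3 = True.
But (¬x3) is also a unit clause — contradiction.
That branch fails; take x5 = True instead.
(¬x2) alone gives x2 = False.
(¬x4) alone gives x4 = False.
(x3) alone gives x3 = True.
But (¬x3) is also a unit clause — contradiction.
Both values of x5 lead to a conflict.
No assignment satisfies every clause.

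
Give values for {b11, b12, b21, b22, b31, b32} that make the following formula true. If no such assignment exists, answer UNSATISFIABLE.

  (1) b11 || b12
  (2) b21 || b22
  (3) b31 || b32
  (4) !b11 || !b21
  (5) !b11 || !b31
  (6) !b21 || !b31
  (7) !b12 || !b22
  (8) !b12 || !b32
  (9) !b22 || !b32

Suppose b11 = true.
(!b21) alone gives b21 = false.
(b22) alone gives b22 = true.
(!b31) alone gives b31 = false.
(b32) alone gives b32 = true.
Now (!b32) is unsatisfied and unit — conflict.
So b11 must be the other value — set b11 = false.
(b12) alone gives b12 = true.
(!b22) alone gives b22 = false.
(b21) alone gives b21 = true.
(!b31) alone gives b31 = false.
(b32) alone gives b32 = true.
Now (!b32) is unsatisfied and unit — conflict.
Neither b11 = true nor b11 = false works.

UNSATISFIABLE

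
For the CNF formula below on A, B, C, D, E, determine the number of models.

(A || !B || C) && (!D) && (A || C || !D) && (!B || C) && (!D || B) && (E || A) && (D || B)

3

There are 2^5 = 32 truth assignments over (A, B, C, D, E).
Split on D. With D = true, the clauses containing D are satisfied and !D drops from the rest; 0 of the 2^4 = 16 assignments to the other variables satisfy what remains.
With D = false, by the same count on the reduced clause set, 3 assignments work.
(One model: A=F, B=T, C=T, D=F, E=T.)
Total: 0 + 3 = 3.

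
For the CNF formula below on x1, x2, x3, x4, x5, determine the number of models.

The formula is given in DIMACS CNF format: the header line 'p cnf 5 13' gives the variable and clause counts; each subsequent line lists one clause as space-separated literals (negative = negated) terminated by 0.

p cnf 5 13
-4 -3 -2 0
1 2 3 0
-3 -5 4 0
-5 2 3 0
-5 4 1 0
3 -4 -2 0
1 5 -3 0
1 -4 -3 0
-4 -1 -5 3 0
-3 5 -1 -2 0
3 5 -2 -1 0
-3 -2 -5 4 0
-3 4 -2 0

There are 2^5 = 32 truth assignments over (x1, x2, x3, x4, x5).
Split on x1. With x1 = True, the clauses containing x1 are satisfied and ¬x1 drops from the rest; 6 of the 2^4 = 16 assignments to the other variables satisfy what remains.
With x1 = False, by the same count on the reduced clause set, 1 assignment works.
(One model: x1=F, x2=T, x3=F, x4=F, x5=F.)
Total: 6 + 1 = 7.

7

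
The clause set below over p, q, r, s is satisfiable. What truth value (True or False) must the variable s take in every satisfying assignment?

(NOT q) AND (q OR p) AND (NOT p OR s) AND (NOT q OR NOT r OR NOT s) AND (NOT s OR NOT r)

True

Suppose s = false.
Unit clause (NOT q) forces q = false.
Unit clause (p) forces p = true.
That conflicts with the unit clause (NOT p).
So every satisfying assignment has s = True.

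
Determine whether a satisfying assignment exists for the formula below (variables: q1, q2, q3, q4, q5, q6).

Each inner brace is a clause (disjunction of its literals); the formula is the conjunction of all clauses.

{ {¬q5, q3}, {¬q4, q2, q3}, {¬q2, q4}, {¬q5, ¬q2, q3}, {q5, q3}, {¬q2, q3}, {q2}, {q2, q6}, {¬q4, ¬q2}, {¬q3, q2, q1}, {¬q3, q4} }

No

Unit clause (q2) forces q2 = True.
Unit clause (q4) forces q4 = True.
That conflicts with the unit clause (¬q4).
No assignment satisfies every clause.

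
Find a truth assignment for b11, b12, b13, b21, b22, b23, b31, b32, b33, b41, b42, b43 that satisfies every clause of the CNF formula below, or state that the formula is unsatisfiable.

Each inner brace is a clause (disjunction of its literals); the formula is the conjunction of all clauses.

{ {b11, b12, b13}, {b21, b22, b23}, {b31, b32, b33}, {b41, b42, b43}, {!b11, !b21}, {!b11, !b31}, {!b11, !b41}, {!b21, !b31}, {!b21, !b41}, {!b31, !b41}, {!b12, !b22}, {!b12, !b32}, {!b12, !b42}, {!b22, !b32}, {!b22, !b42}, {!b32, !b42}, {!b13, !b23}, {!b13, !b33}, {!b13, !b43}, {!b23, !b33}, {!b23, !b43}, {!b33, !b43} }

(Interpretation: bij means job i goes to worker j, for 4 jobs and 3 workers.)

Case b11 = false:
Case b12 = true:
(!b22) alone gives b22 = false.
(!b32) alone gives b32 = false.
(!b42) alone gives b42 = false.
Case b21 = true:
(!b31) alone gives b31 = false.
(b33) alone gives b33 = true.
(!b41) alone gives b41 = false.
(b43) alone gives b43 = true.
Now (!b43) is unsatisfied and unit — conflict.
That branch fails; take b21 = false instead.
(b23) alone gives b23 = true.
(!b13) alone gives b13 = false.
(!b33) alone gives b33 = false.
(b31) alone gives b31 = true.
(!b41) alone gives b41 = false.
(b43) alone gives b43 = true.
Now (!b43) is unsatisfied and unit — conflict.
Both values of b21 lead to a conflict.
That branch fails; take b12 = false instead.
(b13) alone gives b13 = true.
(!b23) alone gives b23 = false.
(!b33) alone gives b33 = false.
(!b43) alone gives b43 = false.
Case b21 = true:
(!b31) alone gives b31 = false.
(b32) alone gives b32 = true.
(!b41) alone gives b41 = false.
(b42) alone gives b42 = true.
Now (!b42) is unsatisfied and unit — conflict.
That branch fails; take b21 = false instead.
(b22) alone gives b22 = true.
(!b32) alone gives b32 = false.
(b31) alone gives b31 = true.
(!b41) alone gives b41 = false.
(b42) alone gives b42 = true.
Now (!b42) is unsatisfied and unit — conflict.
Both values of b21 lead to a conflict.
Both values of b12 lead to a conflict.
That branch fails; take b11 = true instead.
(!b21) alone gives b21 = false.
(!b31) alone gives b31 = false.
(!b41) alone gives b41 = false.
Case b22 = true:
(!b12) alone gives b12 = false.
(!b32) alone gives b32 = false.
(b33) alone gives b33 = true.
(!b42) alone gives b42 = false.
(b43) alone gives b43 = true.
Now (!b43) is unsatisfied and unit — conflict.
That branch fails; take b22 = false instead.
(b23) alone gives b23 = true.
(!b13) alone gives b13 = false.
(!b33) alone gives b33 = false.
(b32) alone gives b32 = true.
(!b12) alone gives b12 = false.
(!b42) alone gives b42 = false.
(b43) alone gives b43 = true.
Now (!b43) is unsatisfied and unit — conflict.
Both values of b22 lead to a conflict.
Both values of b11 lead to a conflict.

UNSATISFIABLE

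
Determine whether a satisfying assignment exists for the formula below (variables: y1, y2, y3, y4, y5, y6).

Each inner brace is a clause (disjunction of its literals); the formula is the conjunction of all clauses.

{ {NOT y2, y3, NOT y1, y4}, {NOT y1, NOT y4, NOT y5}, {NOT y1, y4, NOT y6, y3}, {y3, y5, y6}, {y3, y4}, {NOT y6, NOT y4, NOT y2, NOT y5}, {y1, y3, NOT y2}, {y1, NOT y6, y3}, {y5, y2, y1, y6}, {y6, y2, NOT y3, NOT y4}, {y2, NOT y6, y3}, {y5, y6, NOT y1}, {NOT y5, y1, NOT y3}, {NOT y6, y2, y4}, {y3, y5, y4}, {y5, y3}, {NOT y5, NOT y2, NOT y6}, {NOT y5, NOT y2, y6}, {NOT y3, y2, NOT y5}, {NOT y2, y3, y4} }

Suppose y3 = true.
Suppose y5 = false.
Suppose y6 = true.
Suppose y2 = true.
All clauses hold; y1, y4 can take either value.
A satisfying assignment: y1: false,  y2: true,  y3: true,  y4: true,  y5: false,  y6: true.

Yes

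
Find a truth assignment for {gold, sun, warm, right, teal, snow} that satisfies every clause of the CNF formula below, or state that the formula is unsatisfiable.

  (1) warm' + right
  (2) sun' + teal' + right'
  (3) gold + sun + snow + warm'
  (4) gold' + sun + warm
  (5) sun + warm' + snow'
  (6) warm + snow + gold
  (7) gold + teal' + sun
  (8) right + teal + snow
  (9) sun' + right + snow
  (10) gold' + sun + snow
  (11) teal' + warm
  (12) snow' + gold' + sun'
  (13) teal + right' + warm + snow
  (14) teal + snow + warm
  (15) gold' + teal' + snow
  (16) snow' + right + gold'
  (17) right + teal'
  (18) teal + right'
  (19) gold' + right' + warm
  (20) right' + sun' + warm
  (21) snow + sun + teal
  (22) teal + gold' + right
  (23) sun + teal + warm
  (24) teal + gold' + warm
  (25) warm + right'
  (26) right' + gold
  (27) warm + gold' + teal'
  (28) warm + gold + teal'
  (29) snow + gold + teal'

gold=0, sun=1, warm=0, right=0, teal=0, snow=1

Branch on warm: set warm = 0.
Unit clause (teal') forces teal = 0.
Unit clause (snow) forces snow = 1.
Unit clause (right') forces right = 0.
Unit clause (gold') forces gold = 0.
Unit clause (sun) forces sun = 1.
All clauses are satisfied.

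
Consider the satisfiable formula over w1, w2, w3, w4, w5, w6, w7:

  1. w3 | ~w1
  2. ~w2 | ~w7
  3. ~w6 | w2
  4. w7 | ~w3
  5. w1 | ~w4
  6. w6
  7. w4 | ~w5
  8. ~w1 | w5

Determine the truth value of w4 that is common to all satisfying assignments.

Suppose w4 = 1.
The clause (w1) is unit, so w1 = 1.
The clause (w3) is unit, so w3 = 1.
The clause (w7) is unit, so w7 = 1.
The clause (~w2) is unit, so w2 = 0.
The clause (~w6) is unit, so w6 = 0.
But (w6) is also a unit clause — contradiction.
So every satisfying assignment has w4 = False.

False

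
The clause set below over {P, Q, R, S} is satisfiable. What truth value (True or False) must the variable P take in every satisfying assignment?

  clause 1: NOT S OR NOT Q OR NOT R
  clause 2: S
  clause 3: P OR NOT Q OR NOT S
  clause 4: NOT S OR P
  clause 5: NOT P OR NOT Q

True

Suppose P = false.
(S) alone gives S = true.
That conflicts with the unit clause (NOT S).
So every satisfying assignment has P = True.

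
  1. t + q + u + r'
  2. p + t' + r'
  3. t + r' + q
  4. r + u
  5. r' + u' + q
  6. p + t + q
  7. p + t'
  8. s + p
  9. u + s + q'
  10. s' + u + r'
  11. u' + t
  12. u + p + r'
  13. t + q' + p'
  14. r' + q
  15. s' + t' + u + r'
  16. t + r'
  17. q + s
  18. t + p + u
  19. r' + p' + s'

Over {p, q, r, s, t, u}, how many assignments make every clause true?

There are 2^6 = 64 truth assignments over (p, q, r, s, t, u).
Split on u. With u = 1, the clauses containing u are satisfied and u' drops from the rest; 4 of the 2^5 = 32 assignments to the other variables satisfy what remains.
With u = 0, by the same count on the reduced clause set, 0 assignments work.
(One model: p=T, q=F, r=F, s=T, t=T, u=T.)
Total: 4 + 0 = 4.

4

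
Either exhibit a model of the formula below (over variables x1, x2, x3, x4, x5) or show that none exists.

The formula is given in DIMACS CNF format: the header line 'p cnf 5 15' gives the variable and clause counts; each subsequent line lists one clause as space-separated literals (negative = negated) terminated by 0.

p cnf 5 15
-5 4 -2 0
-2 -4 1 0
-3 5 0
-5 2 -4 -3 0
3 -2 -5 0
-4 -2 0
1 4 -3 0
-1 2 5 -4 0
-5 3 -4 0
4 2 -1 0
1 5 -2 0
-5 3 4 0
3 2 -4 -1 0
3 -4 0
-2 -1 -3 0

x1 ↦ False,  x2 ↦ False,  x3 ↦ False,  x4 ↦ False,  x5 ↦ False

Case x3 = False:
(¬x4) alone gives x4 = False.
(¬x5) alone gives x5 = False.
Case x2 = False:
(¬x1) alone gives x1 = False.
Every clause now holds.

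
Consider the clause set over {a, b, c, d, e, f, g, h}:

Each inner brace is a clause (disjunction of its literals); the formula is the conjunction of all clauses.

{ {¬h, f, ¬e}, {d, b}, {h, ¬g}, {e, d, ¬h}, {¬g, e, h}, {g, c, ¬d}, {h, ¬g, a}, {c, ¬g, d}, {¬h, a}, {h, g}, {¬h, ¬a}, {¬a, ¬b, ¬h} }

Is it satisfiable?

No

Try d = True.
Try h = True.
(a) alone gives a = True.
That conflicts with the unit clause (¬a).
Undo h and try h = False.
(¬g) alone gives g = False.
That conflicts with the unit clause (g).
Neither h = True nor h = False works.
Undo d and try d = False.
(b) alone gives b = True.
Try h = True.
(e) alone gives e = True.
(f) alone gives f = True.
(a) alone gives a = True.
That conflicts with the unit clause (¬a).
Undo h and try h = False.
(¬g) alone gives g = False.
That conflicts with the unit clause (g).
Neither h = True nor h = False works.
Neither d = True nor d = False works.
No assignment satisfies every clause.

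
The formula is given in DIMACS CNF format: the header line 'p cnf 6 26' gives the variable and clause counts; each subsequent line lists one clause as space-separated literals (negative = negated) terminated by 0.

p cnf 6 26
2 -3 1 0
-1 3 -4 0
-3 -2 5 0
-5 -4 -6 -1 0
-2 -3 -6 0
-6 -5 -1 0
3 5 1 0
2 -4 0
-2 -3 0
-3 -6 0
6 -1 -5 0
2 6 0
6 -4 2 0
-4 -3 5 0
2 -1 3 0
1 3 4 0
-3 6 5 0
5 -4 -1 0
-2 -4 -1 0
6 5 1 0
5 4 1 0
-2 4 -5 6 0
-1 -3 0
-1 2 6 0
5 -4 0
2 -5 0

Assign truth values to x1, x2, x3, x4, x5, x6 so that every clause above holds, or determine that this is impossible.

Case x2 = True:
The clause (¬x3) is unit, so x3 = False.
Case x1 = True:
The clause (¬x4) is unit, so x4 = False.
Case x6 = True:
The clause (¬x5) is unit, so x5 = False.
Every clause now holds.

x1 ↦ True,  x2 ↦ True,  x3 ↦ False,  x4 ↦ False,  x5 ↦ False,  x6 ↦ True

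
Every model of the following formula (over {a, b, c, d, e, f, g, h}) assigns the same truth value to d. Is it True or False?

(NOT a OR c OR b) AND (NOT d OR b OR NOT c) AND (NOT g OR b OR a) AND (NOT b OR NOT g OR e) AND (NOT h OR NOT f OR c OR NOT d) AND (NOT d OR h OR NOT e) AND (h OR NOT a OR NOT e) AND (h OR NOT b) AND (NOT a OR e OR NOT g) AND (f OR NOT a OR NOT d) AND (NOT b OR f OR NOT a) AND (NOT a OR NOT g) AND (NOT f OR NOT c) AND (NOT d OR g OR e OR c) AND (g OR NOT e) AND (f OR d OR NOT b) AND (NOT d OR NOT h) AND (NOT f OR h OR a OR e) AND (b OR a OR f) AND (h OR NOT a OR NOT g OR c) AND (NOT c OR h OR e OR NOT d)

False

Suppose d = true.
From the singleton clause (NOT h), h = false.
From the singleton clause (NOT e), e = false.
From the singleton clause (NOT b), b = false.
From the singleton clause (NOT c), c = false.
From the singleton clause (NOT a), a = false.
From the singleton clause (NOT g), g = false.
That conflicts with the unit clause (g).
So every satisfying assignment has d = False.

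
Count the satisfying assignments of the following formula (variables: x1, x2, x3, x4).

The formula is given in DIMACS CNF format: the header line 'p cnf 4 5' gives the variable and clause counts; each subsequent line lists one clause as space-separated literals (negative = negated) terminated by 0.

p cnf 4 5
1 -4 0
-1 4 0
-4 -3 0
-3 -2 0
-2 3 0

There are 2^4 = 16 truth assignments over (x1, x2, x3, x4).
Check each against the 5 clauses (columns in the order x1, x2, x3, x4):
  F F F F  ✓ satisfies all
  F F F T  ✗ fails (x1 ∨ ¬x4)
  F F T F  ✓ satisfies all
  F F T T  ✗ fails (x1 ∨ ¬x4)
  F T F F  ✗ fails (¬x2 ∨ x3)
  F T F T  ✗ fails (x1 ∨ ¬x4)
  F T T F  ✗ fails (¬x3 ∨ ¬x2)
  F T T T  ✗ fails (x1 ∨ ¬x4)
  T F F F  ✗ fails (¬x1 ∨ x4)
  T F F T  ✓ satisfies all
  T F T F  ✗ fails (¬x1 ∨ x4)
  T F T T  ✗ fails (¬x4 ∨ ¬x3)
  T T F F  ✗ fails (¬x1 ∨ x4)
  T T F T  ✗ fails (¬x2 ∨ x3)
  T T T F  ✗ fails (¬x1 ∨ x4)
  T T T T  ✗ fails (¬x4 ∨ ¬x3)
3 of the 16 rows are models.

3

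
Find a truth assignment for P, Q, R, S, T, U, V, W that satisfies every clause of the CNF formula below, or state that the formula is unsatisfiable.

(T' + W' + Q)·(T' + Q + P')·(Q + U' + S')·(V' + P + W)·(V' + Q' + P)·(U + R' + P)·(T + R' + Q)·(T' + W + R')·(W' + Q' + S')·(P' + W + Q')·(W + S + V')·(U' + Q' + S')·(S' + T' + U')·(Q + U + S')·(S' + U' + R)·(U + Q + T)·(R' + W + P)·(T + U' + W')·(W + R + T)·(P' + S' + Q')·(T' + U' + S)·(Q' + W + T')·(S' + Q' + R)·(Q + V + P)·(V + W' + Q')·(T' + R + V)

Try T = 0.
Try R = 0.
The clause (W) is unit, so W = 1.
The clause (U') is unit, so U = 0.
The clause (Q) is unit, so Q = 1.
The clause (S') is unit, so S = 0.
The clause (V) is unit, so V = 1.
The clause (P) is unit, so P = 1.
This assignment satisfies each clause.

P: 1, Q: 1, R: 0, S: 0, T: 0, U: 0, V: 1, W: 1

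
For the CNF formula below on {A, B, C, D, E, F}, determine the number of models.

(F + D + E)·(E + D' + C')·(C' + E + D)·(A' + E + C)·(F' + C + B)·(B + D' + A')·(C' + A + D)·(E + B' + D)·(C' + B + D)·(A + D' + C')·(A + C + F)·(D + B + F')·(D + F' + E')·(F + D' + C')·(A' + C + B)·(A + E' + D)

7

There are 2^6 = 64 truth assignments over (A, B, C, D, E, F).
Split on E. With E = 1, the clauses containing E are satisfied and E' drops from the rest; 6 of the 2^5 = 32 assignments to the other variables satisfy what remains.
With E = 0, by the same count on the reduced clause set, 1 assignment works.
Total: 6 + 1 = 7.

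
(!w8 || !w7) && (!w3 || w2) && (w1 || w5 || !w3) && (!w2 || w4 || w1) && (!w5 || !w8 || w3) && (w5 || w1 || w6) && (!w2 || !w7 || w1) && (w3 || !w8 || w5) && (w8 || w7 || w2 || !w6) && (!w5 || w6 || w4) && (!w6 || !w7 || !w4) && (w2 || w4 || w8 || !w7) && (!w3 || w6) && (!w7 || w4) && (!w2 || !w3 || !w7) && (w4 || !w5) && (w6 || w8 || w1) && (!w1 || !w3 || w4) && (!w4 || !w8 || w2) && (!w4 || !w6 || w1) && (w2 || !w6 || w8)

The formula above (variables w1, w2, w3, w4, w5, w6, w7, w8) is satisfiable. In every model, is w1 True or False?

True

Suppose w1 = false.
Case w8 = false:
The clause (w6) is unit, so w6 = true.
The clause (!w4) is unit, so w4 = false.
The clause (!w2) is unit, so w2 = false.
But (w2) is also a unit clause — contradiction.
That branch fails; take w8 = true instead.
The clause (!w7) is unit, so w7 = false.
Case w3 = false:
The clause (!w5) is unit, so w5 = false.
But (w5) is also a unit clause — contradiction.
That branch fails; take w3 = true instead.
The clause (w2) is unit, so w2 = true.
The clause (w5) is unit, so w5 = true.
The clause (w4) is unit, so w4 = true.
The clause (w6) is unit, so w6 = true.
But (!w6) is also a unit clause — contradiction.
Both values of w3 lead to a conflict.
Both values of w8 lead to a conflict.
So every satisfying assignment has w1 = True.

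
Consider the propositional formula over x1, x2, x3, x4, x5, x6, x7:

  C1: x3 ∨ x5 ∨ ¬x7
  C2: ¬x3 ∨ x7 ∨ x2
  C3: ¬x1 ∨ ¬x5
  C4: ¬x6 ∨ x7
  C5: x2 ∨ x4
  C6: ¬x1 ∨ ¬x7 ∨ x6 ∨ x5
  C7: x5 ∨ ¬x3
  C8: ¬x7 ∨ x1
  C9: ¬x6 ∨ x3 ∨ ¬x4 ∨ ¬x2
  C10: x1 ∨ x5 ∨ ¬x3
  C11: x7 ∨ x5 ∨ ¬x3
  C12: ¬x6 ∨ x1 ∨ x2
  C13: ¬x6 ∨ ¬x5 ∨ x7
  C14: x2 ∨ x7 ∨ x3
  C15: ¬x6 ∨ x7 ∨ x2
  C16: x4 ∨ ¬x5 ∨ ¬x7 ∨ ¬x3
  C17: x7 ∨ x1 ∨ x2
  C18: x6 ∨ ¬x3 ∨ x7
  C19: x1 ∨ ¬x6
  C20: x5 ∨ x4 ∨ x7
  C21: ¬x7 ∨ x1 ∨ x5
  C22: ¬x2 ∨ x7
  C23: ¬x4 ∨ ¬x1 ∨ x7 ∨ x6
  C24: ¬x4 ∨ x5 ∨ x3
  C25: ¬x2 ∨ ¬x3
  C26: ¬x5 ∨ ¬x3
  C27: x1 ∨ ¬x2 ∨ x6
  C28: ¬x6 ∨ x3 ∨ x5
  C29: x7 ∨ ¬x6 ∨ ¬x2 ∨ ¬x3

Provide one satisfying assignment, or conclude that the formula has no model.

UNSATISFIABLE

Branch on x1: set x1 = False.
(¬x7) alone gives x7 = False.
(¬x6) alone gives x6 = False.
(x2) alone gives x2 = True.
Now (¬x2) is unsatisfied and unit — conflict.
That branch fails; take x1 = True instead.
(¬x5) alone gives x5 = False.
(¬x3) alone gives x3 = False.
(¬x7) alone gives x7 = False.
(¬x6) alone gives x6 = False.
(x2) alone gives x2 = True.
Now (¬x2) is unsatisfied and unit — conflict.
Neither x1 = True nor x1 = False works.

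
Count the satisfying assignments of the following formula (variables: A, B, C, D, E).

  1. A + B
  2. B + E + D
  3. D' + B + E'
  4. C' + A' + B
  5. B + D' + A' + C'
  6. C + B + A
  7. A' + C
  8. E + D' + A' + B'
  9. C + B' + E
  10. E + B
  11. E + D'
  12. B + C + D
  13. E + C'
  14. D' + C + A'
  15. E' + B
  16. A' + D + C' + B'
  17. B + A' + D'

5

There are 2^5 = 32 truth assignments over (A, B, C, D, E).
Split on A. With A = 1, the clauses containing A are satisfied and A' drops from the rest; 1 of the 2^4 = 16 assignments to the other variables satisfy what remains.
With A = 0, by the same count on the reduced clause set, 4 assignments work.
(One model: A=F, B=T, C=F, D=F, E=T.)
Total: 1 + 4 = 5.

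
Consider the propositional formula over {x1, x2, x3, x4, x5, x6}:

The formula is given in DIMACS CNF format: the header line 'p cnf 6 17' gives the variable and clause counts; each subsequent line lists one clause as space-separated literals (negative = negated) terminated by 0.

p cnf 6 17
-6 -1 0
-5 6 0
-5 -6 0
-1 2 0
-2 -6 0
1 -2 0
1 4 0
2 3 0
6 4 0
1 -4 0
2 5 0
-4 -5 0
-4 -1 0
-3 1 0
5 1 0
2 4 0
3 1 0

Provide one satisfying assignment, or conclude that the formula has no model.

Case x6 = False:
The clause (¬x5) is unit, so x5 = False.
The clause (x4) is unit, so x4 = True.
The clause (x1) is unit, so x1 = True.
But (¬x1) is also a unit clause — contradiction.
So x6 must be the other value — set x6 = True.
The clause (¬x1) is unit, so x1 = False.
The clause (¬x5) is unit, so x5 = False.
But (x5) is also a unit clause — contradiction.
Both values of x6 lead to a conflict.

UNSATISFIABLE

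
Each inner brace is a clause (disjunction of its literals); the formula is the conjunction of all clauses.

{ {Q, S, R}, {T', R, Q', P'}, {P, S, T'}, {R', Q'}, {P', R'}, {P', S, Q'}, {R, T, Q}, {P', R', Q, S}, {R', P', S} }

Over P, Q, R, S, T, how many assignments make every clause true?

9

There are 2^5 = 32 truth assignments over (P, Q, R, S, T).
Split on S. With S = 1, the clauses containing S are satisfied and S' drops from the rest; 7 of the 2^4 = 16 assignments to the other variables satisfy what remains.
With S = 0, by the same count on the reduced clause set, 2 assignments work.
(One model: P=F, Q=F, R=F, S=T, T=T.)
Total: 7 + 2 = 9.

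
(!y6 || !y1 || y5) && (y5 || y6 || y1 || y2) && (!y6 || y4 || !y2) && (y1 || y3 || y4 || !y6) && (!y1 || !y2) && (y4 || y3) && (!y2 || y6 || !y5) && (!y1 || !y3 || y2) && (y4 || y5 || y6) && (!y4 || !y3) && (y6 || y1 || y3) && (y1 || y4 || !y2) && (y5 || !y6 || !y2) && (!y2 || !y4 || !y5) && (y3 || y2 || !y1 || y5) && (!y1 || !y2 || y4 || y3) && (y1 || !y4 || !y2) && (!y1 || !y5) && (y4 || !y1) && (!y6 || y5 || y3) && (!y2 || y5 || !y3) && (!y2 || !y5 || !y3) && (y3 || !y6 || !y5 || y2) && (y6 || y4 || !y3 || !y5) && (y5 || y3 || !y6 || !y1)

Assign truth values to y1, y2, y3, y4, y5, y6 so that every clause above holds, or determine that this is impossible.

y1=false; y2=false; y3=true; y4=false; y5=false; y6=true

Suppose y1 = false.
Suppose y4 = false.
(y3) alone gives y3 = true.
(!y2) alone gives y2 = false.
Suppose y5 = false.
(y6) alone gives y6 = true.
This assignment satisfies each clause.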